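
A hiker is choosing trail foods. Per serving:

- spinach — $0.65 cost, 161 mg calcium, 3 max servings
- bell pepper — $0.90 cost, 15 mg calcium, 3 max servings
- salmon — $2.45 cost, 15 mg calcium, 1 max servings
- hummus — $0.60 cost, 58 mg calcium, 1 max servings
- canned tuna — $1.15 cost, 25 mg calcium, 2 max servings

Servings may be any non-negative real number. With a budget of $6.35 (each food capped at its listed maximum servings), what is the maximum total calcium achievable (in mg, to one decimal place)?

Calcium per dollar: spinach 247.7, hummus 96.67, canned tuna 21.74, bell pepper 16.67, salmon 6.122.
Take 3 servings of spinach: spends $1.95, +483.0 mg calcium (running total 483.0 mg).
Take 1 serving of hummus: spends $0.60, +58.0 mg calcium (running total 541.0 mg).
Take 2 servings of canned tuna: spends $2.30, +50.0 mg calcium (running total 591.0 mg).
Take 1.667 servings of bell pepper: spends $1.50, +25.0 mg calcium (running total 616.0 mg).
Filling greedily by calcium-per-dollar is optimal for one linear limit, giving 616.0 mg.

616.0 mg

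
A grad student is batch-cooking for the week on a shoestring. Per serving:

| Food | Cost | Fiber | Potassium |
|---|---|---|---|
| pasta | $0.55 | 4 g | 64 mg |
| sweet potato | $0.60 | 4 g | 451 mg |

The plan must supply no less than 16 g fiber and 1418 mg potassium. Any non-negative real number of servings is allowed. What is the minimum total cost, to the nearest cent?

$2.35

Two binding constraints pin down two serving amounts, so the optimal mix uses at most two foods. The candidates are each food alone (scaled to the tighter of fiber/potassium) and each pair with both constraints tight.
pasta only: max(16/4, 1418/64) = 22.16 servings → $12.19.
sweet potato only: max(16/4, 1418/451) = 4 servings → $2.40.
pasta + sweet potato with both tight: 0.9974 servings and 3.003 servings → $2.35.
Cheapest feasible corner: $2.35.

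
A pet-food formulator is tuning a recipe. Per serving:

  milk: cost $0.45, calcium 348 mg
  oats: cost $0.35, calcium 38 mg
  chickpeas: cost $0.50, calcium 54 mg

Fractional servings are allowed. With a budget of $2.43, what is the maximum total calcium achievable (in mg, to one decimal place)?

Calcium per dollar: milk 773.3, oats 108.6, chickpeas 108.
With no serving limits, spend the whole cost allowance on milk: $2.43 / $0.45 × 348 mg = 1879.2 mg.

1879.2 mg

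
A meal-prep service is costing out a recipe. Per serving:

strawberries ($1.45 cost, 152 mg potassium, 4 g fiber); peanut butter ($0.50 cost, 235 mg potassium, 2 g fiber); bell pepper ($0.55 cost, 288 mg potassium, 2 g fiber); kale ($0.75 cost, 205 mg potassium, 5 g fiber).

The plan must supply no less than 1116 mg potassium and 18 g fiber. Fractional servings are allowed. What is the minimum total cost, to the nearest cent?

$3.16

The cheapest plan sits at a corner of the feasible region — with two constraints it uses at most two foods.
strawberries only: max(1116/152, 18/4) = 7.342 servings → $10.65.
peanut butter only: max(1116/235, 18/2) = 9 servings → $4.50.
bell pepper only: max(1116/288, 18/2) = 9 servings → $4.95.
kale only: max(1116/205, 18/5) = 5.444 servings → $4.08.
strawberries + peanut butter with both tight: 3.142 servings and 2.717 servings → $5.91.
strawberries + bell pepper with both tight: 3.481 servings and 2.038 servings → $6.17.
strawberries + kale: the both-tight solution has a negative serving — not a feasible corner.
peanut butter + bell pepper with both targets exact would need a negative amount; discard.
peanut butter + kale with both tight: 2.471 servings and 2.612 servings → $3.19.
bell pepper + kale with both tight: 1.835 servings and 2.866 servings → $3.16.
Cheapest feasible corner: $3.16.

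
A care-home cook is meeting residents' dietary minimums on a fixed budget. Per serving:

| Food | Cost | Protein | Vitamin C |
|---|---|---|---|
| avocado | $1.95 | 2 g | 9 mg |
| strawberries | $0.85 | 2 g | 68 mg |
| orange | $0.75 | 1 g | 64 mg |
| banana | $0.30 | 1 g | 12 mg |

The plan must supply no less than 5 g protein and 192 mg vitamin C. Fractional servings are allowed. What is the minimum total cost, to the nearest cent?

An LP optimum is at a vertex; with two nutrient constraints at most two foods are used. Check each candidate.
avocado only: max(5/2, 192/9) = 21.33 servings → $41.60.
strawberries only: max(5/2, 192/68) = 2.824 servings → $2.40.
orange only: max(5/1, 192/64) = 5 servings → $3.75.
banana only: max(5/1, 192/12) = 16 servings → $4.80.
avocado + strawberries: intersection lies outside the first quadrant.
avocado + orange with both tight: 1.076 servings and 2.849 servings → $4.23.
avocado + banana: intersection lies outside the first quadrant.
strawberries + orange with both tight: 2.133 servings and 0.7333 servings → $2.36.
strawberries + banana with both targets exact would need a negative amount; discard.
orange + banana with both tight: 2.538 servings and 2.462 servings → $2.64.
So the least-cost plan costs $2.36.

$2.36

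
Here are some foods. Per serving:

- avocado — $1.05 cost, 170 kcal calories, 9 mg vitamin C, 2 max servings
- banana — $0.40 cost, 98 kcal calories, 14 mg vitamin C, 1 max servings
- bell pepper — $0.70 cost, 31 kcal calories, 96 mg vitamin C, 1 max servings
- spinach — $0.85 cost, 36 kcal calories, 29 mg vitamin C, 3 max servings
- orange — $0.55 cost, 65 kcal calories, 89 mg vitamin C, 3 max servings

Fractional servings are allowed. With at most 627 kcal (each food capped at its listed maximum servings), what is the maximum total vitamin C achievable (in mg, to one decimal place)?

Vitamin C per kcal: bell pepper 3.097, orange 1.369, spinach 0.8056, banana 0.1429, avocado 0.05294.
Take 1 serving of bell pepper: uses 31 kcal, +96.0 mg vitamin C (running total 96.0 mg).
Take 3 servings of orange: uses 195 kcal, +267.0 mg vitamin C (running total 363.0 mg).
Take 3 servings of spinach: uses 108 kcal, +87.0 mg vitamin C (running total 450.0 mg).
Take 1 serving of banana: uses 98 kcal, +14.0 mg vitamin C (running total 464.0 mg).
Take 1.147 servings of avocado: uses 195 kcal, +10.3 mg vitamin C (running total 474.3 mg).
Greedy by best ratio exhausts the calories allowance optimally: 474.3 mg.

474.3 mg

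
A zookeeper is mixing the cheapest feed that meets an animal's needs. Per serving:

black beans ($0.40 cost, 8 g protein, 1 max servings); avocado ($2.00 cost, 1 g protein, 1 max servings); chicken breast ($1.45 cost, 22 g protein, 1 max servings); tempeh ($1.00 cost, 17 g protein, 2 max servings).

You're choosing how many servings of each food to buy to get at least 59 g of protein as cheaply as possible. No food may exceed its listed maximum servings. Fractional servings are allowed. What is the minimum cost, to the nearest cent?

Cost per g of protein: black beans $0.0500, tempeh $0.0588, chicken breast $0.0659, avocado $2.0000.
Take 1 serving of black beans: +8.0 g protein for $0.40 (total $0.40, still need 51.0 g).
Take 2 servings of tempeh: +34.0 g protein for $2.00 (total $2.40, still need 17.0 g).
Take 0.7727 servings of chicken breast: +17.0 g protein for $1.12 (total $3.52, still need 0.0 g).
Greedy by cheapest-per-g is optimal for a single linear constraint, so the minimum cost is $3.52.

$3.52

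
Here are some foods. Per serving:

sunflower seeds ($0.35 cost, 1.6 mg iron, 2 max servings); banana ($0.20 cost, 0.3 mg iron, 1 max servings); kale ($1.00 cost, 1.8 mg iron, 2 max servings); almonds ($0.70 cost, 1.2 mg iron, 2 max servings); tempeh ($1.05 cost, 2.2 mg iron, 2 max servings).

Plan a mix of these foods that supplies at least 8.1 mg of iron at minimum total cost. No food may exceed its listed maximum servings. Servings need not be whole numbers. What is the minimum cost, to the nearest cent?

Cost per mg of iron: sunflower seeds $0.2188, tempeh $0.4773, kale $0.5556, almonds $0.5833, banana $0.6667.
Take 2 servings of sunflower seeds: +3.2 mg iron for $0.70 (total $0.70, still need 4.9 mg).
Take 2 servings of tempeh: +4.4 mg iron for $2.10 (total $2.80, still need 0.5 mg).
Take 0.2778 servings of kale: +0.5 mg iron for $0.28 (total $3.08, still need 0.0 mg).
Greedy by cheapest-per-mg is optimal for a single linear constraint, so the minimum cost is $3.08.

$3.08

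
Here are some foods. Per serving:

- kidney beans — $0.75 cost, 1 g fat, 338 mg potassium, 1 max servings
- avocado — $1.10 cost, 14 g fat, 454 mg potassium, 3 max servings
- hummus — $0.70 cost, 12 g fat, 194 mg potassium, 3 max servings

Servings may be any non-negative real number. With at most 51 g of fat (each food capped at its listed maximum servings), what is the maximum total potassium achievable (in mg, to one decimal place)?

1829.3 mg

Potassium per g fat: kidney beans 338, avocado 32.43, hummus 16.17.
Take 1 serving of kidney beans: uses 1 g fat, +338.0 mg potassium (running total 338.0 mg).
Take 3 servings of avocado: uses 42 g fat, +1362.0 mg potassium (running total 1700.0 mg).
Take 0.6667 servings of hummus: uses 8 g fat, +129.3 mg potassium (running total 1829.3 mg).
Filling greedily by potassium-per-g fat is optimal for one linear limit, giving 1829.3 mg.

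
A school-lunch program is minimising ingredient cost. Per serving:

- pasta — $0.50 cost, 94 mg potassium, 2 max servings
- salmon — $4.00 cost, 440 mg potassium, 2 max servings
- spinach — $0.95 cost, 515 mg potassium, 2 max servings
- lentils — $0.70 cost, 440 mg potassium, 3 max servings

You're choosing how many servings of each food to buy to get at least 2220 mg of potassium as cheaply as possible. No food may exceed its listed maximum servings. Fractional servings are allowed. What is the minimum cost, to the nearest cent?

$3.76

Cost per mg of potassium: lentils $0.0016, spinach $0.0018, pasta $0.0053, salmon $0.0091.
Take 3 servings of lentils: +1320.0 mg potassium for $2.10 (total $2.10, still need 900.0 mg).
Take 1.748 servings of spinach: +900.0 mg potassium for $1.66 (total $3.76, still need 0.0 mg).
Greedy by cheapest-per-mg is optimal for a single linear constraint, so the minimum cost is $3.76.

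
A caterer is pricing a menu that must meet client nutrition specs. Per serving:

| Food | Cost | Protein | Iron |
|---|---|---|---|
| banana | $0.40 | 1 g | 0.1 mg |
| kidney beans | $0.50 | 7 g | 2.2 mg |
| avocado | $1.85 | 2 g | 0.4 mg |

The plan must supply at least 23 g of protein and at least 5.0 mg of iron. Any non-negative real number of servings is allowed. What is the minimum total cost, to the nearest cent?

$1.64

A basic optimal solution has at most two foods positive. Try each food alone and each pair with both targets met exactly.
banana only: max(23/1, 5.0/0.1) = 50 servings → $20.00.
kidney beans only: max(23/7, 5.0/2.2) = 3.286 servings → $1.64.
avocado only: max(23/2, 5.0/0.4) = 12.5 servings → $23.12.
banana + kidney beans with both tight: 10.4 servings and 1.8 servings → $5.06.
banana + avocado with both targets exact would need a negative amount; discard.
kidney beans + avocado with both tight: 0.5 servings and 9.75 servings → $18.29.
The minimum over all feasible corners is $1.64.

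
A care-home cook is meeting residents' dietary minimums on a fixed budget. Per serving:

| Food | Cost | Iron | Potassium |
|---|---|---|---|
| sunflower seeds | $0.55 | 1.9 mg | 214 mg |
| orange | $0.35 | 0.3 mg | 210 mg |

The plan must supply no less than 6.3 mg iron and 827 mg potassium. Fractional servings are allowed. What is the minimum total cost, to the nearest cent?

Two binding constraints pin down two serving amounts, so the optimal mix uses at most two foods. The candidates are each food alone (scaled to the tighter of iron/potassium) and each pair with both constraints tight.
sunflower seeds only: max(6.3/1.9, 827/214) = 3.864 servings → $2.13.
orange only: max(6.3/0.3, 827/210) = 21 servings → $7.35.
sunflower seeds + orange with both tight: 3.211 servings and 0.6664 servings → $2.00.
Cheapest feasible corner: $2.00.

$2.00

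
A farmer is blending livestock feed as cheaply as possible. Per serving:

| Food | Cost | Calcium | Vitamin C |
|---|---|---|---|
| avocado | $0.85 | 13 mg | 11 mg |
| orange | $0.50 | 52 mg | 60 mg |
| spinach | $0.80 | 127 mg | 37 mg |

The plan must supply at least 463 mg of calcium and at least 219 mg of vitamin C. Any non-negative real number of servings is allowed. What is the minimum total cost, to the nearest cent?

The cheapest plan sits at a corner of the feasible region — with two constraints it uses at most two foods.
avocado only: max(463/13, 219/11) = 35.62 servings → $30.27.
orange only: max(463/52, 219/60) = 8.904 servings → $4.45.
spinach only: max(463/127, 219/37) = 5.919 servings → $4.74.
avocado + orange: the both-tight solution has a negative serving — not a feasible corner.
avocado + spinach with both tight: 11.66 servings and 2.452 servings → $11.87.
orange + spinach with both tight: 1.875 servings and 2.878 servings → $3.24.
The minimum over all feasible corners is $3.24.

$3.24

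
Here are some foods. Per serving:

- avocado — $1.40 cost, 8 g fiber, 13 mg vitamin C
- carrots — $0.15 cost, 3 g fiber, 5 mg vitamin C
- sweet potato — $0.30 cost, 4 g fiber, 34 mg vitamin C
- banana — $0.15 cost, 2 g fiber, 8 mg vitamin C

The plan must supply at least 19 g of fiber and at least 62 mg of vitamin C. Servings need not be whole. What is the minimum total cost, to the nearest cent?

$1.06

avocado only: max(19/8, 62/13) = 4.769 servings → $6.68.
carrots only: max(19/3, 62/5) = 12.4 servings → $1.86.
sweet potato only: max(19/4, 62/34) = 4.75 servings → $1.43.
banana only: max(19/2, 62/8) = 9.5 servings → $1.43.
avocado + carrots with both targets exact would need a negative amount; discard.
avocado + sweet potato with both tight: 1.809 servings and 1.132 servings → $2.87.
avocado + banana with both tight: 0.7368 servings and 6.553 servings → $2.01.
carrots + sweet potato with both tight: 4.854 servings and 1.11 servings → $1.06.
carrots + banana with both tight: 2 servings and 6.5 servings → $1.27.
sweet potato + banana: intersection lies outside the first quadrant.
Cheapest feasible corner: $1.06.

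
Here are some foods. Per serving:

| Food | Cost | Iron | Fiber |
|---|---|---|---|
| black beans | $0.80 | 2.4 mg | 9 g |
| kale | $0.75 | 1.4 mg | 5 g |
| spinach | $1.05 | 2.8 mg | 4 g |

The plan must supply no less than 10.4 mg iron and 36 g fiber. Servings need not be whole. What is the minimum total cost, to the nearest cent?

The cheapest plan sits at a corner of the feasible region — with two constraints it uses at most two foods.
black beans only: max(10.4/2.4, 36/9) = 4.333 servings → $3.47.
kale only: max(10.4/1.4, 36/5) = 7.429 servings → $5.57.
spinach only: max(10.4/2.8, 36/4) = 9 servings → $9.45.
black beans + kale: the both-tight solution has a negative serving — not a feasible corner.
black beans + spinach with both tight: 3.795 servings and 0.4615 servings → $3.52.
kale + spinach with both tight: 7.048 servings and 0.1905 servings → $5.49.
The minimum over all feasible corners is $3.47.

$3.47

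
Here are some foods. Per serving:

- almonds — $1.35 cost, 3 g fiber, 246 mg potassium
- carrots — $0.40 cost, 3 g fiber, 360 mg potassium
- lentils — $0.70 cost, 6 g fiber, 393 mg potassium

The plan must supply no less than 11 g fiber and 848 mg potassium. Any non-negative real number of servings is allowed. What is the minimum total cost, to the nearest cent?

A basic optimal solution has at most two foods positive. Try each food alone and each pair with both targets met exactly.
almonds only: max(11/3, 848/246) = 3.667 servings → $4.95.
carrots only: max(11/3, 848/360) = 3.667 servings → $1.47.
lentils only: max(11/6, 848/393) = 2.158 servings → $1.51.
almonds + carrots with both targets exact would need a negative amount; discard.
almonds + lentils with both tight: 2.576 servings and 0.5455 servings → $3.86.
carrots + lentils with both tight: 0.7798 servings and 1.443 servings → $1.32.
The minimum over all feasible corners is $1.32.

$1.32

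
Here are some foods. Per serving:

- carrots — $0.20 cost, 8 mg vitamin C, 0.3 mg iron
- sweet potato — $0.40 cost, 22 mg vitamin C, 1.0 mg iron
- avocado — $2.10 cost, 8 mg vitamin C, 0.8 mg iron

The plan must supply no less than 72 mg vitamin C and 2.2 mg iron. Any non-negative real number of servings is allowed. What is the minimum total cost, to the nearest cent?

$1.31

Two binding constraints pin down two serving amounts, so the optimal mix uses at most two foods. The candidates are each food alone (scaled to the tighter of vitamin C/iron) and each pair with both constraints tight.
carrots only: max(72/8, 2.2/0.3) = 9 servings → $1.80.
sweet potato only: max(72/22, 2.2/1.0) = 3.273 servings → $1.31.
avocado only: max(72/8, 2.2/0.8) = 9 servings → $18.90.
carrots + sweet potato: the both-tight solution has a negative serving — not a feasible corner.
carrots + avocado with both targets exact would need a negative amount; discard.
sweet potato + avocado: the both-tight solution has a negative serving — not a feasible corner.
The minimum over all feasible corners is $1.31.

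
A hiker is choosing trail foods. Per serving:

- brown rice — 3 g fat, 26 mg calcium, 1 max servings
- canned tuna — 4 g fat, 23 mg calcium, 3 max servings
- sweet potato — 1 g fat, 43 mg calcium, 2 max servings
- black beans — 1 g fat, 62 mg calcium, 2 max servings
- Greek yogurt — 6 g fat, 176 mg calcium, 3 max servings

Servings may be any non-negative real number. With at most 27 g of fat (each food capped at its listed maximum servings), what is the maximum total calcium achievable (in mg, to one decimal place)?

Calcium per g fat: black beans 62, sweet potato 43, Greek yogurt 29.33, brown rice 8.667, canned tuna 5.75.
Take 2 servings of black beans: uses 2 g fat, +124.0 mg calcium (running total 124.0 mg).
Take 2 servings of sweet potato: uses 2 g fat, +86.0 mg calcium (running total 210.0 mg).
Take 3 servings of Greek yogurt: uses 18 g fat, +528.0 mg calcium (running total 738.0 mg).
Take 1 serving of brown rice: uses 3 g fat, +26.0 mg calcium (running total 764.0 mg).
Take 0.5 servings of canned tuna: uses 2 g fat, +11.5 mg calcium (running total 775.5 mg).
Greedy by best ratio exhausts the fat allowance optimally: 775.5 mg.

775.5 mg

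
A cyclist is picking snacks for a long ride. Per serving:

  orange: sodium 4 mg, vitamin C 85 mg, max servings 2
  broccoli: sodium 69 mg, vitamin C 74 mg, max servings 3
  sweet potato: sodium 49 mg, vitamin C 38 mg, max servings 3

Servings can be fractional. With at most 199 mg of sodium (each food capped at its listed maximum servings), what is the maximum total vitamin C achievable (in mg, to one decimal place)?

Vitamin C per mg sodium: orange 21.25, broccoli 1.072, sweet potato 0.7755.
Take 2 servings of orange: uses 8 mg sodium, +170.0 mg vitamin C (running total 170.0 mg).
Take 2.768 servings of broccoli: uses 191 mg sodium, +204.8 mg vitamin C (running total 374.8 mg).
Filling greedily by vitamin C-per-mg sodium is optimal for one linear limit, giving 374.8 mg.

374.8 mg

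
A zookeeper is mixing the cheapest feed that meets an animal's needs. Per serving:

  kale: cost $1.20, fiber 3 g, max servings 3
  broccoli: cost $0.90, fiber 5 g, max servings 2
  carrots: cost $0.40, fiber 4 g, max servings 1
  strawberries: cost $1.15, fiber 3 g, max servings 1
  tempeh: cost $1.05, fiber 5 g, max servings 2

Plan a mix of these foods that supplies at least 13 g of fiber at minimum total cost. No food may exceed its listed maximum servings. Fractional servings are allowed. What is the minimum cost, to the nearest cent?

Cost per g of fiber: carrots $0.1000, broccoli $0.1800, tempeh $0.2100, strawberries $0.3833, kale $0.4000.
Take 1 serving of carrots: +4.0 g fiber for $0.40 (total $0.40, still need 9.0 g).
Take 1.8 servings of broccoli: +9.0 g fiber for $1.62 (total $2.02, still need 0.0 g).
Greedy by cheapest-per-g is optimal for a single linear constraint, so the minimum cost is $2.02.

$2.02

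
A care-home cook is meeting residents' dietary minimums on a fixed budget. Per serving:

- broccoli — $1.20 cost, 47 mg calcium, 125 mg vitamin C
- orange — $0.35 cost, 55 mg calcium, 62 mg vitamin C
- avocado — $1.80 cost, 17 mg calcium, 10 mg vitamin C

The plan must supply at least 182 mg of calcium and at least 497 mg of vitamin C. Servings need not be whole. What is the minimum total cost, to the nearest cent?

Two binding constraints pin down two serving amounts, so the optimal mix uses at most two foods. The candidates are each food alone (scaled to the tighter of calcium/vitamin C) and each pair with both constraints tight.
broccoli only: max(182/47, 497/125) = 3.976 servings → $4.77.
orange only: max(182/55, 497/62) = 8.016 servings → $2.81.
avocado only: max(182/17, 497/10) = 49.7 servings → $89.46.
broccoli + orange: the both-tight solution has a negative serving — not a feasible corner.
broccoli + avocado: the both-tight solution has a negative serving — not a feasible corner.
orange + avocado with both targets exact would need a negative amount; discard.
The minimum over all feasible corners is $2.81.

$2.81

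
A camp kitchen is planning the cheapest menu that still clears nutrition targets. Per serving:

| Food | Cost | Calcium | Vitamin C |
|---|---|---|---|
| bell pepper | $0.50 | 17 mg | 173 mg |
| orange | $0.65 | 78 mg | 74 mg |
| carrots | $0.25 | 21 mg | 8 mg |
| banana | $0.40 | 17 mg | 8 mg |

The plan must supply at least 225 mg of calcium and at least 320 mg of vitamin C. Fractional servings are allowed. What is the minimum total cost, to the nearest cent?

$2.12

For a min-cost LP with two ≥-constraints, a basic feasible solution has at most two positive variables.
bell pepper only: max(225/17, 320/173) = 13.24 servings → $6.62.
orange only: max(225/78, 320/74) = 4.324 servings → $2.81.
carrots only: max(225/21, 320/8) = 40 servings → $10.00.
banana only: max(225/17, 320/8) = 40 servings → $16.00.
bell pepper + orange with both tight: 0.6791 servings and 2.737 servings → $2.12.
bell pepper + carrots with both tight: 1.407 servings and 9.575 servings → $3.10.
bell pepper + banana with both tight: 1.298 servings and 11.94 servings → $5.42.
orange + carrots with both targets exact would need a negative amount; discard.
orange + banana: the both-tight solution has a negative serving — not a feasible corner.
carrots + banana with both targets exact would need a negative amount; discard.
Cheapest feasible corner: $2.12.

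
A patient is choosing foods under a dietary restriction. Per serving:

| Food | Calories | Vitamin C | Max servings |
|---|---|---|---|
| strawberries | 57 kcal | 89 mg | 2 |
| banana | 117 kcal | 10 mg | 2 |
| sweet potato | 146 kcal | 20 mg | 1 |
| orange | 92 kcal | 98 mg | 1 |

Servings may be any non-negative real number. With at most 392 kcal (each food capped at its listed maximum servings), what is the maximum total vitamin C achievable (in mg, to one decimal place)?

299.4 mg

Vitamin C per kcal: strawberries 1.561, orange 1.065, sweet potato 0.137, banana 0.08547.
Take 2 servings of strawberries: uses 114 kcal, +178.0 mg vitamin C (running total 178.0 mg).
Take 1 serving of orange: uses 92 kcal, +98.0 mg vitamin C (running total 276.0 mg).
Take 1 serving of sweet potato: uses 146 kcal, +20.0 mg vitamin C (running total 296.0 mg).
Take 0.3419 servings of banana: uses 40 kcal, +3.4 mg vitamin C (running total 299.4 mg).
Greedy by best ratio exhausts the calories allowance optimally: 299.4 mg.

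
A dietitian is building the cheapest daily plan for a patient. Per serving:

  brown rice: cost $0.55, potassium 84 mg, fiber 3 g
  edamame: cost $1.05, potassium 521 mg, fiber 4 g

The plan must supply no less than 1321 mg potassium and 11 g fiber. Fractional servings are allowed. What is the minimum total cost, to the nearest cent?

Check every corner: each single food scaled to meet both minima, and each pair solved so both constraints bind.
brown rice only: max(1321/84, 11/3) = 15.73 servings → $8.65.
edamame only: max(1321/521, 11/4) = 2.75 servings → $2.89.
brown rice + edamame with both tight: 0.3643 servings and 2.477 servings → $2.80.
Cheapest feasible corner: $2.80.

$2.80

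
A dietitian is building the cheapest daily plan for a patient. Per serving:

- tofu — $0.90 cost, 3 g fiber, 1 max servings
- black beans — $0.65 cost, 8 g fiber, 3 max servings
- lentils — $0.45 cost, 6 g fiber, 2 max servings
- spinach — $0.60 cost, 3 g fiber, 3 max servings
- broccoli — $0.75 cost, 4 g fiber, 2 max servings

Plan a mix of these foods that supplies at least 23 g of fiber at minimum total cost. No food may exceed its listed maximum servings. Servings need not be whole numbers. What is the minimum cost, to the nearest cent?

$1.79

Cost per g of fiber: lentils $0.0750, black beans $0.0813, broccoli $0.1875, spinach $0.2000, tofu $0.3000.
Take 2 servings of lentils: +12.0 g fiber for $0.90 (total $0.90, still need 11.0 g).
Take 1.375 servings of black beans: +11.0 g fiber for $0.89 (total $1.79, still need 0.0 g).
Filling from the cheapest source first is optimal under one linear minimum: $1.79.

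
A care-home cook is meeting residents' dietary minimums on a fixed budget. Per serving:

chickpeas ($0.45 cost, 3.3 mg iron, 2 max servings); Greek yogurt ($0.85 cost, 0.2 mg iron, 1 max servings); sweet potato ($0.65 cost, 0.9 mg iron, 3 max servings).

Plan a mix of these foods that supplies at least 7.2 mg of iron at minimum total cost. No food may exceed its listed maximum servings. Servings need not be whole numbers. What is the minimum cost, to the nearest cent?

$1.33

Cost per mg of iron: chickpeas $0.1364, sweet potato $0.7222, Greek yogurt $4.2500.
Take 2 servings of chickpeas: +6.6 mg iron for $0.90 (total $0.90, still need 0.6 mg).
Take 0.6667 servings of sweet potato: +0.6 mg iron for $0.43 (total $1.33, still need 0.0 mg).
Filling from the cheapest source first is optimal under one linear minimum: $1.33.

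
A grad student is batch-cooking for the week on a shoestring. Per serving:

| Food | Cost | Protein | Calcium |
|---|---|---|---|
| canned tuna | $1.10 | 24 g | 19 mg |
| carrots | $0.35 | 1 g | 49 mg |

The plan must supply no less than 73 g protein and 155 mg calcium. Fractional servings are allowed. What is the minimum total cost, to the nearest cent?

Minimising a linear cost over {protein ≥ 73, calcium ≥ 155, servings ≥ 0} — the optimum is at a vertex, using one or two foods.
canned tuna only: max(73/24, 155/19) = 8.158 servings → $8.97.
carrots only: max(73/1, 155/49) = 73 servings → $25.55.
canned tuna + carrots with both tight: 2.958 servings and 2.016 servings → $3.96.
The minimum over all feasible corners is $3.96.

$3.96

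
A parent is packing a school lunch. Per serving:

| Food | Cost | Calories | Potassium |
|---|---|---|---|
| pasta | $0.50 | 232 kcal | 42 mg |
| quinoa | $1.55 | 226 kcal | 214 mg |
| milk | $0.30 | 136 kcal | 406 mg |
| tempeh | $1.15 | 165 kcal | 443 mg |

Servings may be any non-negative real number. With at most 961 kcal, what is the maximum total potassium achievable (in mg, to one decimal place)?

2868.9 mg

Potassium per kcal: milk 2.985, tempeh 2.685, quinoa 0.9469, pasta 0.181.
With no serving limits, spend the whole calories allowance on milk: 961 kcal / 136 kcal × 406 mg = 2868.9 mg.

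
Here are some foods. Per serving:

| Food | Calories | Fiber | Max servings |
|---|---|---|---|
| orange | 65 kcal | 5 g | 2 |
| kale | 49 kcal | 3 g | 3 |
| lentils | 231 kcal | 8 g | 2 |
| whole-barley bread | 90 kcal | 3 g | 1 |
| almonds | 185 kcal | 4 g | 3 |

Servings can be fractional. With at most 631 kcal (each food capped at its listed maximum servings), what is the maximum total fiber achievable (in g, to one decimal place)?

31.3 g

Fiber per kcal: orange 0.07692, kale 0.06122, lentils 0.03463, whole-barley bread 0.03333, almonds 0.02162.
Take 2 servings of orange: uses 130 kcal, +10.0 g fiber (running total 10.0 g).
Take 3 servings of kale: uses 147 kcal, +9.0 g fiber (running total 19.0 g).
Take 1.532 servings of lentils: uses 354 kcal, +12.3 g fiber (running total 31.3 g).
Greedy by best ratio exhausts the calories allowance optimally: 31.3 g.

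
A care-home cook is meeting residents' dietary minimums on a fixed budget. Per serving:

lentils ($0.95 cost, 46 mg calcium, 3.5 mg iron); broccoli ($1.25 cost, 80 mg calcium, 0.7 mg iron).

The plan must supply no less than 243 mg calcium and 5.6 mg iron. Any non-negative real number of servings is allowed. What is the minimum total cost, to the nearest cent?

$4.06

lentils only: max(243/46, 5.6/3.5) = 5.283 servings → $5.02.
broccoli only: max(243/80, 5.6/0.7) = 8 servings → $10.00.
lentils + broccoli with both tight: 1.121 servings and 2.393 servings → $4.06.
The minimum over all feasible corners is $4.06.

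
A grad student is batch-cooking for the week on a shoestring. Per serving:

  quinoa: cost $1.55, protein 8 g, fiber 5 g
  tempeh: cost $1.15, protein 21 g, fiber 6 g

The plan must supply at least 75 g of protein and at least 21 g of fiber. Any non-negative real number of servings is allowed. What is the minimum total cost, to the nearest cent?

$4.11

Check every corner: each single food scaled to meet both minima, and each pair solved so both constraints bind.
quinoa only: max(75/8, 21/5) = 9.375 servings → $14.53.
tempeh only: max(75/21, 21/6) = 3.571 servings → $4.11.
quinoa + tempeh with both targets exact would need a negative amount; discard.
Cheapest feasible corner: $4.11.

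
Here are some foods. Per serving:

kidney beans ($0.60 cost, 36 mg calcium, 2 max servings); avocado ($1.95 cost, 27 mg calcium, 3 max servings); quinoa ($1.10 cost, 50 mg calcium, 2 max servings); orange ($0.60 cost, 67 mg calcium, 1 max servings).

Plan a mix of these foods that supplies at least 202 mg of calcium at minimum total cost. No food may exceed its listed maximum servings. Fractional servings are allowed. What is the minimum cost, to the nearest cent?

$3.19

Cost per mg of calcium: orange $0.0090, kidney beans $0.0167, quinoa $0.0220, avocado $0.0722.
Take 1 serving of orange: +67.0 mg calcium for $0.60 (total $0.60, still need 135.0 mg).
Take 2 servings of kidney beans: +72.0 mg calcium for $1.20 (total $1.80, still need 63.0 mg).
Take 1.26 servings of quinoa: +63.0 mg calcium for $1.39 (total $3.19, still need 0.0 mg).
Greedy by cheapest-per-mg is optimal for a single linear constraint, so the minimum cost is $3.19.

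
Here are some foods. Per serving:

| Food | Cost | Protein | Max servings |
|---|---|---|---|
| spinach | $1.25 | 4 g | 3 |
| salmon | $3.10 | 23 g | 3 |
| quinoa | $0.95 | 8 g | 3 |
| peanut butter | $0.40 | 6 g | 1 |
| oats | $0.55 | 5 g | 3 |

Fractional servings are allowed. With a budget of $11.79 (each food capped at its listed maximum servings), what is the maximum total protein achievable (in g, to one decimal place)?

Protein per dollar: peanut butter 15, oats 9.091, quinoa 8.421, salmon 7.419, spinach 3.2.
Take 1 serving of peanut butter: spends $0.40, +6.0 g protein (running total 6.0 g).
Take 3 servings of oats: spends $1.65, +15.0 g protein (running total 21.0 g).
Take 3 servings of quinoa: spends $2.85, +24.0 g protein (running total 45.0 g).
Take 2.223 servings of salmon: spends $6.89, +51.1 g protein (running total 96.1 g).
Filling greedily by protein-per-dollar is optimal for one linear limit, giving 96.1 g.

96.1 g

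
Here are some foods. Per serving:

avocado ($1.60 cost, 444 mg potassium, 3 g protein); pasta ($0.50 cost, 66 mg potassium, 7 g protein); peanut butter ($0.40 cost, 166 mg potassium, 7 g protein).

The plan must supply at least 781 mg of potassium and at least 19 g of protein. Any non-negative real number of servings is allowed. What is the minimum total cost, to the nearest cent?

$1.88

An LP optimum is at a vertex; with two nutrient constraints at most two foods are used. Check each candidate.
avocado only: max(781/444, 19/3) = 6.333 servings → $10.13.
pasta only: max(781/66, 19/7) = 11.83 servings → $5.92.
peanut butter only: max(781/166, 19/7) = 4.705 servings → $1.88.
avocado + pasta with both tight: 1.448 servings and 2.094 servings → $3.36.
avocado + peanut butter with both tight: 0.8862 servings and 2.334 servings → $2.35.
pasta + peanut butter: intersection lies outside the first quadrant.
So the least-cost plan costs $1.88.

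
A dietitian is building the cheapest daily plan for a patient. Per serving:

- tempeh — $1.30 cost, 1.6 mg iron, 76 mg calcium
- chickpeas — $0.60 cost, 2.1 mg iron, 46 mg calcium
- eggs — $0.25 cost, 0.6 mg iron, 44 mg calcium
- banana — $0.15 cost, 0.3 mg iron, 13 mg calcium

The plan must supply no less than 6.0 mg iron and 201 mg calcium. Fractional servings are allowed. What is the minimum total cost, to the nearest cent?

At the optimum either one food covers both requirements or two foods hit both targets exactly; no other combination can be cheaper.
tempeh only: max(6.0/1.6, 201/76) = 3.75 servings → $4.88.
chickpeas only: max(6.0/2.1, 201/46) = 4.37 servings → $2.62.
eggs only: max(6.0/0.6, 201/44) = 10 servings → $2.50.
banana only: max(6.0/0.3, 201/13) = 20 servings → $3.00.
tempeh + chickpeas with both tight: 1.699 servings and 1.563 servings → $3.15.
tempeh + eggs with both targets exact would need a negative amount; discard.
tempeh + banana with both targets exact would need a negative amount; discard.
chickpeas + eggs with both tight: 2.213 servings and 2.255 servings → $1.89.
chickpeas + banana with both tight: 1.311 servings and 10.82 servings → $2.41.
eggs + banana with both targets exact would need a negative amount; discard.
Cheapest feasible corner: $1.89.

$1.89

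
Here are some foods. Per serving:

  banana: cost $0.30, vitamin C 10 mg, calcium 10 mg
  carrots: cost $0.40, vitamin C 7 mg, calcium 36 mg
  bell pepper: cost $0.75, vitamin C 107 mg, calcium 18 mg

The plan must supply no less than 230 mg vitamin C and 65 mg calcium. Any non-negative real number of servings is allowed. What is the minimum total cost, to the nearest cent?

Minimising a linear cost over {vitamin C ≥ 230, calcium ≥ 65, servings ≥ 0} — the optimum is at a vertex, using one or two foods.
banana only: max(230/10, 65/10) = 23 servings → $6.90.
carrots only: max(230/7, 65/36) = 32.86 servings → $13.14.
bell pepper only: max(230/107, 65/18) = 3.611 servings → $2.71.
banana + carrots: the both-tight solution has a negative serving — not a feasible corner.
banana + bell pepper with both tight: 3.163 servings and 1.854 servings → $2.34.
carrots + bell pepper with both tight: 0.7555 servings and 2.1 servings → $1.88.
The minimum over all feasible corners is $1.88.

$1.88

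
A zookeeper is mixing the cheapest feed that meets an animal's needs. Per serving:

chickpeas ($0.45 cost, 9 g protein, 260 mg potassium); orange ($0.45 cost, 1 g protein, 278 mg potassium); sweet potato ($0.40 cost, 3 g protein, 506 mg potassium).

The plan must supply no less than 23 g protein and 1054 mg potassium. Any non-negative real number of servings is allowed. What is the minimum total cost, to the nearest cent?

A basic optimal solution has at most two foods positive. Try each food alone and each pair with both targets met exactly.
chickpeas only: max(23/9, 1054/260) = 4.054 servings → $1.82.
orange only: max(23/1, 1054/278) = 23 servings → $10.35.
sweet potato only: max(23/3, 1054/506) = 7.667 servings → $3.07.
chickpeas + orange with both tight: 2.382 servings and 1.564 servings → $1.78.
chickpeas + sweet potato with both tight: 2.246 servings and 0.929 servings → $1.38.
orange + sweet potato: intersection lies outside the first quadrant.
So the least-cost plan costs $1.38.

$1.38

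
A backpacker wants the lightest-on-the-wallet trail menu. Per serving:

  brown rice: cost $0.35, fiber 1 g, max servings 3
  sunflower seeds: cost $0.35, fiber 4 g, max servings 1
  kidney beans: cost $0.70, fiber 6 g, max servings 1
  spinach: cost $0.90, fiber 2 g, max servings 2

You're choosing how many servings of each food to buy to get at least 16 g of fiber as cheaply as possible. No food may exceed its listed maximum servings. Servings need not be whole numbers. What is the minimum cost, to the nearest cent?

$3.45

Cost per g of fiber: sunflower seeds $0.0875, kidney beans $0.1167, brown rice $0.3500, spinach $0.4500.
Take 1 serving of sunflower seeds: +4.0 g fiber for $0.35 (total $0.35, still need 12.0 g).
Take 1 serving of kidney beans: +6.0 g fiber for $0.70 (total $1.05, still need 6.0 g).
Take 3 servings of brown rice: +3.0 g fiber for $1.05 (total $2.10, still need 3.0 g).
Take 1.5 servings of spinach: +3.0 g fiber for $1.35 (total $3.45, still need 0.0 g).
Filling from the cheapest source first is optimal under one linear minimum: $3.45.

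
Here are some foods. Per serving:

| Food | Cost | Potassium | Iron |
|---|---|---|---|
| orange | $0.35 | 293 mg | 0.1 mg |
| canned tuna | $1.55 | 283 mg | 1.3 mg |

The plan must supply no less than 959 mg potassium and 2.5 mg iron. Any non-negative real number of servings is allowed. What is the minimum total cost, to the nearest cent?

$3.33

With two linear requirements the optimum uses one or two foods; enumerate the corners.
orange only: max(959/293, 2.5/0.1) = 25 servings → $8.75.
canned tuna only: max(959/283, 2.5/1.3) = 3.389 servings → $5.25.
orange + canned tuna with both tight: 1.529 servings and 1.805 servings → $3.33.
The minimum over all feasible corners is $3.33.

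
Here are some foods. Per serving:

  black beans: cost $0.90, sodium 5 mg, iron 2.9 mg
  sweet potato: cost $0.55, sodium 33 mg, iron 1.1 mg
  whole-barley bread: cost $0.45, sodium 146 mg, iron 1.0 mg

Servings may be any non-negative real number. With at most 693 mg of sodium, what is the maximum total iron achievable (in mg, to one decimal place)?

401.9 mg

Iron per mg sodium: black beans 0.58, sweet potato 0.03333, whole-barley bread 0.006849.
With no serving limits, spend the whole sodium allowance on black beans: 693 mg / 5 mg × 2.9 mg = 401.9 mg.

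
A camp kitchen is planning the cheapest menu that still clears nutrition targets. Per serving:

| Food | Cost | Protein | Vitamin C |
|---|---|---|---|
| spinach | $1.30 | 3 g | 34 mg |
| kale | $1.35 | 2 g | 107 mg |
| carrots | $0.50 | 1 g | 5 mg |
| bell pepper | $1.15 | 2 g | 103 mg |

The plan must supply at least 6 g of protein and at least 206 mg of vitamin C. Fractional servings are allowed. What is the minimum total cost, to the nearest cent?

$3.09

The cheapest plan sits at a corner of the feasible region — with two constraints it uses at most two foods.
spinach only: max(6/3, 206/34) = 6.059 servings → $7.88.
kale only: max(6/2, 206/107) = 3 servings → $4.05.
carrots only: max(6/1, 206/5) = 41.2 servings → $20.60.
bell pepper only: max(6/2, 206/103) = 3 servings → $3.45.
spinach + kale with both tight: 0.9091 servings and 1.636 servings → $3.39.
spinach + carrots with both targets exact would need a negative amount; discard.
spinach + bell pepper with both tight: 0.8548 servings and 1.718 servings → $3.09.
kale + carrots with both tight: 1.814 servings and 2.371 servings → $3.64.
kale + bell pepper: intersection lies outside the first quadrant.
carrots + bell pepper with both tight: 2.215 servings and 1.892 servings → $3.28.
Cheapest feasible corner: $3.09.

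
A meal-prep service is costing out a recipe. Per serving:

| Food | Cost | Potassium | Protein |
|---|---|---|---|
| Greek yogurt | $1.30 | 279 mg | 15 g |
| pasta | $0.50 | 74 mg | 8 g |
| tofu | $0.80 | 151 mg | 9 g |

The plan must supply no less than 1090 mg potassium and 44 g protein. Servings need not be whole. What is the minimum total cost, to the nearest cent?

$5.08

For a min-cost LP with two ≥-constraints, a basic feasible solution has at most two positive variables.
Greek yogurt only: max(1090/279, 44/15) = 3.907 servings → $5.08.
pasta only: max(1090/74, 44/8) = 14.73 servings → $7.36.
tofu only: max(1090/151, 44/9) = 7.219 servings → $5.77.
Greek yogurt + pasta: the both-tight solution has a negative serving — not a feasible corner.
Greek yogurt + tofu: the both-tight solution has a negative serving — not a feasible corner.
pasta + tofu: intersection lies outside the first quadrant.
The minimum over all feasible corners is $5.08.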